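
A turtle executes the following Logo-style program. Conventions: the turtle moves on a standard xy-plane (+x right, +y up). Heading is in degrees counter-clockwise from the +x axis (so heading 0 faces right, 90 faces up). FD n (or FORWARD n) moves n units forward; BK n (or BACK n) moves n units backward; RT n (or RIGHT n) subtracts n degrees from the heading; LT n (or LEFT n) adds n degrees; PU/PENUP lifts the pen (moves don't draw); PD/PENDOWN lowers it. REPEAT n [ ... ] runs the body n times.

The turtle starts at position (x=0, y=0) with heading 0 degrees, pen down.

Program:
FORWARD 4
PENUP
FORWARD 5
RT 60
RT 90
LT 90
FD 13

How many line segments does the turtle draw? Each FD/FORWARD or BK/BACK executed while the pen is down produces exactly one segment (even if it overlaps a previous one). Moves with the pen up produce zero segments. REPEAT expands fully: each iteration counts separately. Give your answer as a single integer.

Answer: 1

Derivation:
Executing turtle program step by step:
Start: pos=(0,0), heading=0, pen down
FD 4: (0,0) -> (4,0) [heading=0, draw]
PU: pen up
FD 5: (4,0) -> (9,0) [heading=0, move]
RT 60: heading 0 -> 300
RT 90: heading 300 -> 210
LT 90: heading 210 -> 300
FD 13: (9,0) -> (15.5,-11.258) [heading=300, move]
Final: pos=(15.5,-11.258), heading=300, 1 segment(s) drawn
Segments drawn: 1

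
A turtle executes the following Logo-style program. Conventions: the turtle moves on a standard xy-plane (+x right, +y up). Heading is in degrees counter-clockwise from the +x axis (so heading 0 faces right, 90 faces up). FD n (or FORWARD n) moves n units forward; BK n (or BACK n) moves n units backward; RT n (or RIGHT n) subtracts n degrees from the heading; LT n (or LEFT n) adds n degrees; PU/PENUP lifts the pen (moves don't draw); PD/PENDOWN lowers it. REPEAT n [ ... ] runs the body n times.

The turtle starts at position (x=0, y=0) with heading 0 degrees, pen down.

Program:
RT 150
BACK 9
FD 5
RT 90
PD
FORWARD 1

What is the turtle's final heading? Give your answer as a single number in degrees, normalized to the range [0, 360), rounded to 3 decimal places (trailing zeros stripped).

Answer: 120

Derivation:
Executing turtle program step by step:
Start: pos=(0,0), heading=0, pen down
RT 150: heading 0 -> 210
BK 9: (0,0) -> (7.794,4.5) [heading=210, draw]
FD 5: (7.794,4.5) -> (3.464,2) [heading=210, draw]
RT 90: heading 210 -> 120
PD: pen down
FD 1: (3.464,2) -> (2.964,2.866) [heading=120, draw]
Final: pos=(2.964,2.866), heading=120, 3 segment(s) drawn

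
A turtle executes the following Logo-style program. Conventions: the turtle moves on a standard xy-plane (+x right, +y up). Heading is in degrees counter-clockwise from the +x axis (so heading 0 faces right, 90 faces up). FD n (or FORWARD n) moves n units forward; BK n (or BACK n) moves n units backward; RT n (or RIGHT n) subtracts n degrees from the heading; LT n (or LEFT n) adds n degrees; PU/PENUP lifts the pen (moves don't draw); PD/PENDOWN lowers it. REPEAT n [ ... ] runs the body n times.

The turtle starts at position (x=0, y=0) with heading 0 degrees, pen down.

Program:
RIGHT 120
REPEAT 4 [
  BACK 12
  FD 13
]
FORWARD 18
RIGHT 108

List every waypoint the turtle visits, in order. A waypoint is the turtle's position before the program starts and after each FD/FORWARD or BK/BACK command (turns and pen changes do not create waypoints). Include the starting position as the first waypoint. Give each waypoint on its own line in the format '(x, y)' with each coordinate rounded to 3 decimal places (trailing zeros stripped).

Answer: (0, 0)
(6, 10.392)
(-0.5, -0.866)
(5.5, 9.526)
(-1, -1.732)
(5, 8.66)
(-1.5, -2.598)
(4.5, 7.794)
(-2, -3.464)
(-11, -19.053)

Derivation:
Executing turtle program step by step:
Start: pos=(0,0), heading=0, pen down
RT 120: heading 0 -> 240
REPEAT 4 [
  -- iteration 1/4 --
  BK 12: (0,0) -> (6,10.392) [heading=240, draw]
  FD 13: (6,10.392) -> (-0.5,-0.866) [heading=240, draw]
  -- iteration 2/4 --
  BK 12: (-0.5,-0.866) -> (5.5,9.526) [heading=240, draw]
  FD 13: (5.5,9.526) -> (-1,-1.732) [heading=240, draw]
  -- iteration 3/4 --
  BK 12: (-1,-1.732) -> (5,8.66) [heading=240, draw]
  FD 13: (5,8.66) -> (-1.5,-2.598) [heading=240, draw]
  -- iteration 4/4 --
  BK 12: (-1.5,-2.598) -> (4.5,7.794) [heading=240, draw]
  FD 13: (4.5,7.794) -> (-2,-3.464) [heading=240, draw]
]
FD 18: (-2,-3.464) -> (-11,-19.053) [heading=240, draw]
RT 108: heading 240 -> 132
Final: pos=(-11,-19.053), heading=132, 9 segment(s) drawn
Waypoints (10 total):
(0, 0)
(6, 10.392)
(-0.5, -0.866)
(5.5, 9.526)
(-1, -1.732)
(5, 8.66)
(-1.5, -2.598)
(4.5, 7.794)
(-2, -3.464)
(-11, -19.053)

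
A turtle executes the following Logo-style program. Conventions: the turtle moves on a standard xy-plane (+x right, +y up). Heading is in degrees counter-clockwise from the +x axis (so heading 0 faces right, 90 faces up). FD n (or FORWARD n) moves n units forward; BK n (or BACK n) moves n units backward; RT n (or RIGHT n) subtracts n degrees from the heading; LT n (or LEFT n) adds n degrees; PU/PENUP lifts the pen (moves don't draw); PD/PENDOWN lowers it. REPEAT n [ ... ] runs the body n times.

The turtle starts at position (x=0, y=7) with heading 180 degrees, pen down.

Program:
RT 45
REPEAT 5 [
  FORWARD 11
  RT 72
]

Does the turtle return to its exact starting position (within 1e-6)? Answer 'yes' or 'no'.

Answer: yes

Derivation:
Executing turtle program step by step:
Start: pos=(0,7), heading=180, pen down
RT 45: heading 180 -> 135
REPEAT 5 [
  -- iteration 1/5 --
  FD 11: (0,7) -> (-7.778,14.778) [heading=135, draw]
  RT 72: heading 135 -> 63
  -- iteration 2/5 --
  FD 11: (-7.778,14.778) -> (-2.784,24.579) [heading=63, draw]
  RT 72: heading 63 -> 351
  -- iteration 3/5 --
  FD 11: (-2.784,24.579) -> (8.08,22.858) [heading=351, draw]
  RT 72: heading 351 -> 279
  -- iteration 4/5 --
  FD 11: (8.08,22.858) -> (9.801,11.994) [heading=279, draw]
  RT 72: heading 279 -> 207
  -- iteration 5/5 --
  FD 11: (9.801,11.994) -> (0,7) [heading=207, draw]
  RT 72: heading 207 -> 135
]
Final: pos=(0,7), heading=135, 5 segment(s) drawn

Start position: (0, 7)
Final position: (0, 7)
Distance = 0; < 1e-6 -> CLOSED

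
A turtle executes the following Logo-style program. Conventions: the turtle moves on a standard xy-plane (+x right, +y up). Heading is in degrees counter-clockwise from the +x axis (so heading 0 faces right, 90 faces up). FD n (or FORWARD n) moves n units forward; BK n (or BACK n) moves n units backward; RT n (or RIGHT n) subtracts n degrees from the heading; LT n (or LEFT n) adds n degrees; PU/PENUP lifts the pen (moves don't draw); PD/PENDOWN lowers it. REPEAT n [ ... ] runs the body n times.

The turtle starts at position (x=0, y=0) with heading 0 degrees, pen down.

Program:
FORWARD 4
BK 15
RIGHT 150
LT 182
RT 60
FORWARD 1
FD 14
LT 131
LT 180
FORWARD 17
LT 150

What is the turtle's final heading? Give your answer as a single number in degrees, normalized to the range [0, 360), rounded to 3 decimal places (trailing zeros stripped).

Answer: 73

Derivation:
Executing turtle program step by step:
Start: pos=(0,0), heading=0, pen down
FD 4: (0,0) -> (4,0) [heading=0, draw]
BK 15: (4,0) -> (-11,0) [heading=0, draw]
RT 150: heading 0 -> 210
LT 182: heading 210 -> 32
RT 60: heading 32 -> 332
FD 1: (-11,0) -> (-10.117,-0.469) [heading=332, draw]
FD 14: (-10.117,-0.469) -> (2.244,-7.042) [heading=332, draw]
LT 131: heading 332 -> 103
LT 180: heading 103 -> 283
FD 17: (2.244,-7.042) -> (6.068,-23.606) [heading=283, draw]
LT 150: heading 283 -> 73
Final: pos=(6.068,-23.606), heading=73, 5 segment(s) drawn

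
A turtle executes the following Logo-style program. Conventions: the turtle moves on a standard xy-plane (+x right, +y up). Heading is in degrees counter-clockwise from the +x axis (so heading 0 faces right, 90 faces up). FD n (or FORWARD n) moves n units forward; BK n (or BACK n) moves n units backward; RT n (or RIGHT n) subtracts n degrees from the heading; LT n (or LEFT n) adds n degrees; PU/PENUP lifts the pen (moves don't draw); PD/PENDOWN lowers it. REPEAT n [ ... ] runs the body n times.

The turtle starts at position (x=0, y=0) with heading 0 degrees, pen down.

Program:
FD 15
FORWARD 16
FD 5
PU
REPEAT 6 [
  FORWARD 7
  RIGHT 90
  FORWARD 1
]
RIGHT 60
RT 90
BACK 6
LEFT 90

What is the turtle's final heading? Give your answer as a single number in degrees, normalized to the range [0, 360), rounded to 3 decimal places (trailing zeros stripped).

Answer: 120

Derivation:
Executing turtle program step by step:
Start: pos=(0,0), heading=0, pen down
FD 15: (0,0) -> (15,0) [heading=0, draw]
FD 16: (15,0) -> (31,0) [heading=0, draw]
FD 5: (31,0) -> (36,0) [heading=0, draw]
PU: pen up
REPEAT 6 [
  -- iteration 1/6 --
  FD 7: (36,0) -> (43,0) [heading=0, move]
  RT 90: heading 0 -> 270
  FD 1: (43,0) -> (43,-1) [heading=270, move]
  -- iteration 2/6 --
  FD 7: (43,-1) -> (43,-8) [heading=270, move]
  RT 90: heading 270 -> 180
  FD 1: (43,-8) -> (42,-8) [heading=180, move]
  -- iteration 3/6 --
  FD 7: (42,-8) -> (35,-8) [heading=180, move]
  RT 90: heading 180 -> 90
  FD 1: (35,-8) -> (35,-7) [heading=90, move]
  -- iteration 4/6 --
  FD 7: (35,-7) -> (35,0) [heading=90, move]
  RT 90: heading 90 -> 0
  FD 1: (35,0) -> (36,0) [heading=0, move]
  -- iteration 5/6 --
  FD 7: (36,0) -> (43,0) [heading=0, move]
  RT 90: heading 0 -> 270
  FD 1: (43,0) -> (43,-1) [heading=270, move]
  -- iteration 6/6 --
  FD 7: (43,-1) -> (43,-8) [heading=270, move]
  RT 90: heading 270 -> 180
  FD 1: (43,-8) -> (42,-8) [heading=180, move]
]
RT 60: heading 180 -> 120
RT 90: heading 120 -> 30
BK 6: (42,-8) -> (36.804,-11) [heading=30, move]
LT 90: heading 30 -> 120
Final: pos=(36.804,-11), heading=120, 3 segment(s) drawn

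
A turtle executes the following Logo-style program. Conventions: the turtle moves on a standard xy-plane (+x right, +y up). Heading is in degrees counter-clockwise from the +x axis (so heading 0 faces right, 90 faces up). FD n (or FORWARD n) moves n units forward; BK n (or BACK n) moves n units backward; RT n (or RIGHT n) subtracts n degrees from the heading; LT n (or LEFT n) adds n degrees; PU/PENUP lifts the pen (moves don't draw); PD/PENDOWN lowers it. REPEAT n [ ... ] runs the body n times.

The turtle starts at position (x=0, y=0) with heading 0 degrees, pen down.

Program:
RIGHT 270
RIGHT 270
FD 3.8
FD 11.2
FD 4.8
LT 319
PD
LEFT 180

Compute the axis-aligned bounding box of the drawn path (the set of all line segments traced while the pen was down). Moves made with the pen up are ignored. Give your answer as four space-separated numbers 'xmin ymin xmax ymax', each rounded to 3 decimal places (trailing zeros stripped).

Executing turtle program step by step:
Start: pos=(0,0), heading=0, pen down
RT 270: heading 0 -> 90
RT 270: heading 90 -> 180
FD 3.8: (0,0) -> (-3.8,0) [heading=180, draw]
FD 11.2: (-3.8,0) -> (-15,0) [heading=180, draw]
FD 4.8: (-15,0) -> (-19.8,0) [heading=180, draw]
LT 319: heading 180 -> 139
PD: pen down
LT 180: heading 139 -> 319
Final: pos=(-19.8,0), heading=319, 3 segment(s) drawn

Segment endpoints: x in {-19.8, -15, -3.8, 0}, y in {0, 0, 0, 0}
xmin=-19.8, ymin=0, xmax=0, ymax=0

Answer: -19.8 0 0 0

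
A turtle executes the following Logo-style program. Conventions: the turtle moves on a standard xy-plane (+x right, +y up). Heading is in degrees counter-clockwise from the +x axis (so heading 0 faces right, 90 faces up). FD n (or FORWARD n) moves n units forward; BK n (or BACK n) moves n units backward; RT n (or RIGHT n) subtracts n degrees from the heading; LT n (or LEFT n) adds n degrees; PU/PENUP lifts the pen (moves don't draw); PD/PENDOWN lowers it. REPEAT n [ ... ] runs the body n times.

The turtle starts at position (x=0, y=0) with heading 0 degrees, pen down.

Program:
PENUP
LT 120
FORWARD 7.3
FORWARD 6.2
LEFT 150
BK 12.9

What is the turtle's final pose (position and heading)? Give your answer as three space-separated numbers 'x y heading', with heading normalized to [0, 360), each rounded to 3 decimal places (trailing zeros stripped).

Executing turtle program step by step:
Start: pos=(0,0), heading=0, pen down
PU: pen up
LT 120: heading 0 -> 120
FD 7.3: (0,0) -> (-3.65,6.322) [heading=120, move]
FD 6.2: (-3.65,6.322) -> (-6.75,11.691) [heading=120, move]
LT 150: heading 120 -> 270
BK 12.9: (-6.75,11.691) -> (-6.75,24.591) [heading=270, move]
Final: pos=(-6.75,24.591), heading=270, 0 segment(s) drawn

Answer: -6.75 24.591 270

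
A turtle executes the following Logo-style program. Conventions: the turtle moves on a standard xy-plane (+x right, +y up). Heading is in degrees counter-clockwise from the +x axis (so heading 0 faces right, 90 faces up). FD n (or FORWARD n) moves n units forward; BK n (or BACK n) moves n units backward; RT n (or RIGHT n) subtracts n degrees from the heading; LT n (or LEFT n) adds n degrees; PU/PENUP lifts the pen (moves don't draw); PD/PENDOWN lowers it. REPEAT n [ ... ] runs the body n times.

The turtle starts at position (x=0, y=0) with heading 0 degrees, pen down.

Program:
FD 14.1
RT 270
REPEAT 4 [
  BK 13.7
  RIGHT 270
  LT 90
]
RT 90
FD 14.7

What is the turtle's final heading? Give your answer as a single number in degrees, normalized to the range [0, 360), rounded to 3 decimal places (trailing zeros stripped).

Executing turtle program step by step:
Start: pos=(0,0), heading=0, pen down
FD 14.1: (0,0) -> (14.1,0) [heading=0, draw]
RT 270: heading 0 -> 90
REPEAT 4 [
  -- iteration 1/4 --
  BK 13.7: (14.1,0) -> (14.1,-13.7) [heading=90, draw]
  RT 270: heading 90 -> 180
  LT 90: heading 180 -> 270
  -- iteration 2/4 --
  BK 13.7: (14.1,-13.7) -> (14.1,0) [heading=270, draw]
  RT 270: heading 270 -> 0
  LT 90: heading 0 -> 90
  -- iteration 3/4 --
  BK 13.7: (14.1,0) -> (14.1,-13.7) [heading=90, draw]
  RT 270: heading 90 -> 180
  LT 90: heading 180 -> 270
  -- iteration 4/4 --
  BK 13.7: (14.1,-13.7) -> (14.1,0) [heading=270, draw]
  RT 270: heading 270 -> 0
  LT 90: heading 0 -> 90
]
RT 90: heading 90 -> 0
FD 14.7: (14.1,0) -> (28.8,0) [heading=0, draw]
Final: pos=(28.8,0), heading=0, 6 segment(s) drawn

Answer: 0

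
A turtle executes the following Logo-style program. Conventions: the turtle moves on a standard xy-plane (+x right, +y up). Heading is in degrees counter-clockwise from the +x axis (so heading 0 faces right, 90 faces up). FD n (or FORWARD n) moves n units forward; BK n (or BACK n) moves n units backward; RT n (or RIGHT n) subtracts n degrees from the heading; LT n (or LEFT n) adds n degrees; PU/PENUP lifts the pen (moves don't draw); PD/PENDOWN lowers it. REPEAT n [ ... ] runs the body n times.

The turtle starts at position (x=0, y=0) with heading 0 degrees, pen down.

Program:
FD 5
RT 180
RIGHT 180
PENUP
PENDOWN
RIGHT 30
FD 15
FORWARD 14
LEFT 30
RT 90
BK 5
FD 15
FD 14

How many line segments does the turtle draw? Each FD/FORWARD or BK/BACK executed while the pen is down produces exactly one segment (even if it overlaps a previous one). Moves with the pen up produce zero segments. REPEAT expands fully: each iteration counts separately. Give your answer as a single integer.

Executing turtle program step by step:
Start: pos=(0,0), heading=0, pen down
FD 5: (0,0) -> (5,0) [heading=0, draw]
RT 180: heading 0 -> 180
RT 180: heading 180 -> 0
PU: pen up
PD: pen down
RT 30: heading 0 -> 330
FD 15: (5,0) -> (17.99,-7.5) [heading=330, draw]
FD 14: (17.99,-7.5) -> (30.115,-14.5) [heading=330, draw]
LT 30: heading 330 -> 0
RT 90: heading 0 -> 270
BK 5: (30.115,-14.5) -> (30.115,-9.5) [heading=270, draw]
FD 15: (30.115,-9.5) -> (30.115,-24.5) [heading=270, draw]
FD 14: (30.115,-24.5) -> (30.115,-38.5) [heading=270, draw]
Final: pos=(30.115,-38.5), heading=270, 6 segment(s) drawn
Segments drawn: 6

Answer: 6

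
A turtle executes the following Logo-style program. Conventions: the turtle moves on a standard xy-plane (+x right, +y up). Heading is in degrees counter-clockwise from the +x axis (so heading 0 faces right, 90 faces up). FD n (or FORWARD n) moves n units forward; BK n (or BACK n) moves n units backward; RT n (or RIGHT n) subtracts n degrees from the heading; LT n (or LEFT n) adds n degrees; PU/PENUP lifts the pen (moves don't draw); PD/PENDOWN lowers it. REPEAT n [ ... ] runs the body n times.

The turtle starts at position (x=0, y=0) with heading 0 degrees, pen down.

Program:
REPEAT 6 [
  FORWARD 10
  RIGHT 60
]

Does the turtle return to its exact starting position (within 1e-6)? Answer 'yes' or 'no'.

Executing turtle program step by step:
Start: pos=(0,0), heading=0, pen down
REPEAT 6 [
  -- iteration 1/6 --
  FD 10: (0,0) -> (10,0) [heading=0, draw]
  RT 60: heading 0 -> 300
  -- iteration 2/6 --
  FD 10: (10,0) -> (15,-8.66) [heading=300, draw]
  RT 60: heading 300 -> 240
  -- iteration 3/6 --
  FD 10: (15,-8.66) -> (10,-17.321) [heading=240, draw]
  RT 60: heading 240 -> 180
  -- iteration 4/6 --
  FD 10: (10,-17.321) -> (0,-17.321) [heading=180, draw]
  RT 60: heading 180 -> 120
  -- iteration 5/6 --
  FD 10: (0,-17.321) -> (-5,-8.66) [heading=120, draw]
  RT 60: heading 120 -> 60
  -- iteration 6/6 --
  FD 10: (-5,-8.66) -> (0,0) [heading=60, draw]
  RT 60: heading 60 -> 0
]
Final: pos=(0,0), heading=0, 6 segment(s) drawn

Start position: (0, 0)
Final position: (0, 0)
Distance = 0; < 1e-6 -> CLOSED

Answer: yes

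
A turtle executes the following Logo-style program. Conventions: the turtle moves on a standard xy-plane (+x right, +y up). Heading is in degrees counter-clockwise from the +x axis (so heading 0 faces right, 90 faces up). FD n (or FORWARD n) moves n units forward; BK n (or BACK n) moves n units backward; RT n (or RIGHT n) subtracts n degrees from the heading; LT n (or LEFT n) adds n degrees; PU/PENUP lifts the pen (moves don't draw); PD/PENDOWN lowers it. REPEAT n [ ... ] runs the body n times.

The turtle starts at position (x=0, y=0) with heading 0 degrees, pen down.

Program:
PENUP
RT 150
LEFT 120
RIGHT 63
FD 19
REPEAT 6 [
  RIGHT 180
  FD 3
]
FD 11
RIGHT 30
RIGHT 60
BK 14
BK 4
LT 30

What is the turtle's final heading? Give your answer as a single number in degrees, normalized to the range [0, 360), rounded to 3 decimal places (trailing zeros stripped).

Answer: 207

Derivation:
Executing turtle program step by step:
Start: pos=(0,0), heading=0, pen down
PU: pen up
RT 150: heading 0 -> 210
LT 120: heading 210 -> 330
RT 63: heading 330 -> 267
FD 19: (0,0) -> (-0.994,-18.974) [heading=267, move]
REPEAT 6 [
  -- iteration 1/6 --
  RT 180: heading 267 -> 87
  FD 3: (-0.994,-18.974) -> (-0.837,-15.978) [heading=87, move]
  -- iteration 2/6 --
  RT 180: heading 87 -> 267
  FD 3: (-0.837,-15.978) -> (-0.994,-18.974) [heading=267, move]
  -- iteration 3/6 --
  RT 180: heading 267 -> 87
  FD 3: (-0.994,-18.974) -> (-0.837,-15.978) [heading=87, move]
  -- iteration 4/6 --
  RT 180: heading 87 -> 267
  FD 3: (-0.837,-15.978) -> (-0.994,-18.974) [heading=267, move]
  -- iteration 5/6 --
  RT 180: heading 267 -> 87
  FD 3: (-0.994,-18.974) -> (-0.837,-15.978) [heading=87, move]
  -- iteration 6/6 --
  RT 180: heading 87 -> 267
  FD 3: (-0.837,-15.978) -> (-0.994,-18.974) [heading=267, move]
]
FD 11: (-0.994,-18.974) -> (-1.57,-29.959) [heading=267, move]
RT 30: heading 267 -> 237
RT 60: heading 237 -> 177
BK 14: (-1.57,-29.959) -> (12.411,-30.692) [heading=177, move]
BK 4: (12.411,-30.692) -> (16.405,-30.901) [heading=177, move]
LT 30: heading 177 -> 207
Final: pos=(16.405,-30.901), heading=207, 0 segment(s) drawn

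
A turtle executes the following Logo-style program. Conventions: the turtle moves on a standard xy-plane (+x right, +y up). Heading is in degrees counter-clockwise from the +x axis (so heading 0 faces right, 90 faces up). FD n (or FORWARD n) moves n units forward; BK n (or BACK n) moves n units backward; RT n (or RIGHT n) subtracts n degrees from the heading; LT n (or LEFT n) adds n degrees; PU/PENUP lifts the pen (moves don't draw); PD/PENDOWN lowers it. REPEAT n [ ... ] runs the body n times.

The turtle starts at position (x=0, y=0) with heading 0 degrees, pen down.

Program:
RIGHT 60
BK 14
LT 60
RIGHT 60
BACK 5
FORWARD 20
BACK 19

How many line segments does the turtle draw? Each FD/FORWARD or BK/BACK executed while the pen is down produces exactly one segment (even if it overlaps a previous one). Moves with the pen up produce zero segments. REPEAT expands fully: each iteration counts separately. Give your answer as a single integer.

Executing turtle program step by step:
Start: pos=(0,0), heading=0, pen down
RT 60: heading 0 -> 300
BK 14: (0,0) -> (-7,12.124) [heading=300, draw]
LT 60: heading 300 -> 0
RT 60: heading 0 -> 300
BK 5: (-7,12.124) -> (-9.5,16.454) [heading=300, draw]
FD 20: (-9.5,16.454) -> (0.5,-0.866) [heading=300, draw]
BK 19: (0.5,-0.866) -> (-9,15.588) [heading=300, draw]
Final: pos=(-9,15.588), heading=300, 4 segment(s) drawn
Segments drawn: 4

Answer: 4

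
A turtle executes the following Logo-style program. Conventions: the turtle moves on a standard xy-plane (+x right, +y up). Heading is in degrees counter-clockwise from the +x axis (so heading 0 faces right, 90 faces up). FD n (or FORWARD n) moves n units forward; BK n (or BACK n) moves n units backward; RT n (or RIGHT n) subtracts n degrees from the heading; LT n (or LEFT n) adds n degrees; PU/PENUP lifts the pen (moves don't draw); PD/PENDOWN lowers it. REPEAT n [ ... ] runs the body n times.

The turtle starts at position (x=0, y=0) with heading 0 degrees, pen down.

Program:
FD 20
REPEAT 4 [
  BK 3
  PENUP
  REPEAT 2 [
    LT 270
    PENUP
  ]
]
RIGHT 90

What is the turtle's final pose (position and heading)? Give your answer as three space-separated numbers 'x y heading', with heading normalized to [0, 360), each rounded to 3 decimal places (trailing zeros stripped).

Answer: 20 0 270

Derivation:
Executing turtle program step by step:
Start: pos=(0,0), heading=0, pen down
FD 20: (0,0) -> (20,0) [heading=0, draw]
REPEAT 4 [
  -- iteration 1/4 --
  BK 3: (20,0) -> (17,0) [heading=0, draw]
  PU: pen up
  REPEAT 2 [
    -- iteration 1/2 --
    LT 270: heading 0 -> 270
    PU: pen up
    -- iteration 2/2 --
    LT 270: heading 270 -> 180
    PU: pen up
  ]
  -- iteration 2/4 --
  BK 3: (17,0) -> (20,0) [heading=180, move]
  PU: pen up
  REPEAT 2 [
    -- iteration 1/2 --
    LT 270: heading 180 -> 90
    PU: pen up
    -- iteration 2/2 --
    LT 270: heading 90 -> 0
    PU: pen up
  ]
  -- iteration 3/4 --
  BK 3: (20,0) -> (17,0) [heading=0, move]
  PU: pen up
  REPEAT 2 [
    -- iteration 1/2 --
    LT 270: heading 0 -> 270
    PU: pen up
    -- iteration 2/2 --
    LT 270: heading 270 -> 180
    PU: pen up
  ]
  -- iteration 4/4 --
  BK 3: (17,0) -> (20,0) [heading=180, move]
  PU: pen up
  REPEAT 2 [
    -- iteration 1/2 --
    LT 270: heading 180 -> 90
    PU: pen up
    -- iteration 2/2 --
    LT 270: heading 90 -> 0
    PU: pen up
  ]
]
RT 90: heading 0 -> 270
Final: pos=(20,0), heading=270, 2 segment(s) drawn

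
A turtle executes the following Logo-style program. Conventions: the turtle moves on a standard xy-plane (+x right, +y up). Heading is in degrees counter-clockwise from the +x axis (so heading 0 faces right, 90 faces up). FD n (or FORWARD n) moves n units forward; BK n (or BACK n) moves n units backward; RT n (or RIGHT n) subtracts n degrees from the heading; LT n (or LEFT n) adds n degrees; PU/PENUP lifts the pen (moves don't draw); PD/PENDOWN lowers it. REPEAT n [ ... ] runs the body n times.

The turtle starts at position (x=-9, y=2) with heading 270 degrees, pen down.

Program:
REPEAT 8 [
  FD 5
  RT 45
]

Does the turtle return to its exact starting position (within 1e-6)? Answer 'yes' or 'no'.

Executing turtle program step by step:
Start: pos=(-9,2), heading=270, pen down
REPEAT 8 [
  -- iteration 1/8 --
  FD 5: (-9,2) -> (-9,-3) [heading=270, draw]
  RT 45: heading 270 -> 225
  -- iteration 2/8 --
  FD 5: (-9,-3) -> (-12.536,-6.536) [heading=225, draw]
  RT 45: heading 225 -> 180
  -- iteration 3/8 --
  FD 5: (-12.536,-6.536) -> (-17.536,-6.536) [heading=180, draw]
  RT 45: heading 180 -> 135
  -- iteration 4/8 --
  FD 5: (-17.536,-6.536) -> (-21.071,-3) [heading=135, draw]
  RT 45: heading 135 -> 90
  -- iteration 5/8 --
  FD 5: (-21.071,-3) -> (-21.071,2) [heading=90, draw]
  RT 45: heading 90 -> 45
  -- iteration 6/8 --
  FD 5: (-21.071,2) -> (-17.536,5.536) [heading=45, draw]
  RT 45: heading 45 -> 0
  -- iteration 7/8 --
  FD 5: (-17.536,5.536) -> (-12.536,5.536) [heading=0, draw]
  RT 45: heading 0 -> 315
  -- iteration 8/8 --
  FD 5: (-12.536,5.536) -> (-9,2) [heading=315, draw]
  RT 45: heading 315 -> 270
]
Final: pos=(-9,2), heading=270, 8 segment(s) drawn

Start position: (-9, 2)
Final position: (-9, 2)
Distance = 0; < 1e-6 -> CLOSED

Answer: yes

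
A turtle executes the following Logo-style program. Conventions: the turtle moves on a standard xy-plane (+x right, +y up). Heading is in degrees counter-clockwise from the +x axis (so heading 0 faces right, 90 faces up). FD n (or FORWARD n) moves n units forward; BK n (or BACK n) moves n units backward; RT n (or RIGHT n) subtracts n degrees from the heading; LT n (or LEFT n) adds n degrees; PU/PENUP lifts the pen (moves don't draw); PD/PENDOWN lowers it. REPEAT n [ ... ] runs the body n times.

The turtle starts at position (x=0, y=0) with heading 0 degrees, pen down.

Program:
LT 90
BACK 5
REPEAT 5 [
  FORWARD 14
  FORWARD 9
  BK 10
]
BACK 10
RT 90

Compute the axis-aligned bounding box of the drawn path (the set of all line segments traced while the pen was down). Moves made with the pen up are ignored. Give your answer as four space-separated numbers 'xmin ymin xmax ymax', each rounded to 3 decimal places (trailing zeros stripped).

Answer: 0 -5 0 70

Derivation:
Executing turtle program step by step:
Start: pos=(0,0), heading=0, pen down
LT 90: heading 0 -> 90
BK 5: (0,0) -> (0,-5) [heading=90, draw]
REPEAT 5 [
  -- iteration 1/5 --
  FD 14: (0,-5) -> (0,9) [heading=90, draw]
  FD 9: (0,9) -> (0,18) [heading=90, draw]
  BK 10: (0,18) -> (0,8) [heading=90, draw]
  -- iteration 2/5 --
  FD 14: (0,8) -> (0,22) [heading=90, draw]
  FD 9: (0,22) -> (0,31) [heading=90, draw]
  BK 10: (0,31) -> (0,21) [heading=90, draw]
  -- iteration 3/5 --
  FD 14: (0,21) -> (0,35) [heading=90, draw]
  FD 9: (0,35) -> (0,44) [heading=90, draw]
  BK 10: (0,44) -> (0,34) [heading=90, draw]
  -- iteration 4/5 --
  FD 14: (0,34) -> (0,48) [heading=90, draw]
  FD 9: (0,48) -> (0,57) [heading=90, draw]
  BK 10: (0,57) -> (0,47) [heading=90, draw]
  -- iteration 5/5 --
  FD 14: (0,47) -> (0,61) [heading=90, draw]
  FD 9: (0,61) -> (0,70) [heading=90, draw]
  BK 10: (0,70) -> (0,60) [heading=90, draw]
]
BK 10: (0,60) -> (0,50) [heading=90, draw]
RT 90: heading 90 -> 0
Final: pos=(0,50), heading=0, 17 segment(s) drawn

Segment endpoints: x in {0, 0, 0, 0, 0, 0, 0, 0, 0, 0, 0, 0, 0, 0, 0, 0, 0, 0}, y in {-5, 0, 8, 9, 18, 21, 22, 31, 34, 35, 44, 47, 48, 50, 57, 60, 61, 70}
xmin=0, ymin=-5, xmax=0, ymax=70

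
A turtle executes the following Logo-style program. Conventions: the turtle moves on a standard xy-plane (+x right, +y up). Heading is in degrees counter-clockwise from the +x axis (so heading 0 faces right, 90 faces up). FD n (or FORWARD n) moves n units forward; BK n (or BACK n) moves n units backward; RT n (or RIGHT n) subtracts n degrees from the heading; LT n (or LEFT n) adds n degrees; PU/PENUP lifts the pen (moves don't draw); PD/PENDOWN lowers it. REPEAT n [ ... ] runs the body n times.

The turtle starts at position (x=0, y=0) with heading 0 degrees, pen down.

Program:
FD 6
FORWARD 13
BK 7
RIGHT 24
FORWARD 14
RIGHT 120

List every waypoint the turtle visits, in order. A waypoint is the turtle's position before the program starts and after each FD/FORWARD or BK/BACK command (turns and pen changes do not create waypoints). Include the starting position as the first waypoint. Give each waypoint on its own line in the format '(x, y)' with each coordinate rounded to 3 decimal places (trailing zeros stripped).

Executing turtle program step by step:
Start: pos=(0,0), heading=0, pen down
FD 6: (0,0) -> (6,0) [heading=0, draw]
FD 13: (6,0) -> (19,0) [heading=0, draw]
BK 7: (19,0) -> (12,0) [heading=0, draw]
RT 24: heading 0 -> 336
FD 14: (12,0) -> (24.79,-5.694) [heading=336, draw]
RT 120: heading 336 -> 216
Final: pos=(24.79,-5.694), heading=216, 4 segment(s) drawn
Waypoints (5 total):
(0, 0)
(6, 0)
(19, 0)
(12, 0)
(24.79, -5.694)

Answer: (0, 0)
(6, 0)
(19, 0)
(12, 0)
(24.79, -5.694)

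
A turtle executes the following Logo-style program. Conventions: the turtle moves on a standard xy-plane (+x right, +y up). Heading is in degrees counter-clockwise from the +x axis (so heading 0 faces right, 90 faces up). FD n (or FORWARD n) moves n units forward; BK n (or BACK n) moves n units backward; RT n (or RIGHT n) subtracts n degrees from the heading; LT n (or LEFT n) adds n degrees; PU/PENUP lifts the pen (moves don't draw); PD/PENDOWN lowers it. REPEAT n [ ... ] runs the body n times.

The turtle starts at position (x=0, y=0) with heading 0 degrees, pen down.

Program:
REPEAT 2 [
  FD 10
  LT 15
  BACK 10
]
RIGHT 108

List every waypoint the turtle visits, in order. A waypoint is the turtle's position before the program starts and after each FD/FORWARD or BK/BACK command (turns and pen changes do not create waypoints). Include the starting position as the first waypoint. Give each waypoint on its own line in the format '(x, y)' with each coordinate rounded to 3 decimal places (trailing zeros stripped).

Answer: (0, 0)
(10, 0)
(0.341, -2.588)
(10, 0)
(1.34, -5)

Derivation:
Executing turtle program step by step:
Start: pos=(0,0), heading=0, pen down
REPEAT 2 [
  -- iteration 1/2 --
  FD 10: (0,0) -> (10,0) [heading=0, draw]
  LT 15: heading 0 -> 15
  BK 10: (10,0) -> (0.341,-2.588) [heading=15, draw]
  -- iteration 2/2 --
  FD 10: (0.341,-2.588) -> (10,0) [heading=15, draw]
  LT 15: heading 15 -> 30
  BK 10: (10,0) -> (1.34,-5) [heading=30, draw]
]
RT 108: heading 30 -> 282
Final: pos=(1.34,-5), heading=282, 4 segment(s) drawn
Waypoints (5 total):
(0, 0)
(10, 0)
(0.341, -2.588)
(10, 0)
(1.34, -5)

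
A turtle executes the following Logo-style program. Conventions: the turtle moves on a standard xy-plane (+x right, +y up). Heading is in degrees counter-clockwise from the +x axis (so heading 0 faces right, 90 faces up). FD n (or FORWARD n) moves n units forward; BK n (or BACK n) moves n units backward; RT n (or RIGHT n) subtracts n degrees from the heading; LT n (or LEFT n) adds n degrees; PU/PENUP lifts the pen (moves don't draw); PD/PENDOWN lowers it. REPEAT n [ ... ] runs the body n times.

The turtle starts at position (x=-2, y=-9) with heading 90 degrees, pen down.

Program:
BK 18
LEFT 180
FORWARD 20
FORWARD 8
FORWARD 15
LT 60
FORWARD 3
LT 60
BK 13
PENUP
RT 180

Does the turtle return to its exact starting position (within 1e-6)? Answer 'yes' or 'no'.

Answer: no

Derivation:
Executing turtle program step by step:
Start: pos=(-2,-9), heading=90, pen down
BK 18: (-2,-9) -> (-2,-27) [heading=90, draw]
LT 180: heading 90 -> 270
FD 20: (-2,-27) -> (-2,-47) [heading=270, draw]
FD 8: (-2,-47) -> (-2,-55) [heading=270, draw]
FD 15: (-2,-55) -> (-2,-70) [heading=270, draw]
LT 60: heading 270 -> 330
FD 3: (-2,-70) -> (0.598,-71.5) [heading=330, draw]
LT 60: heading 330 -> 30
BK 13: (0.598,-71.5) -> (-10.66,-78) [heading=30, draw]
PU: pen up
RT 180: heading 30 -> 210
Final: pos=(-10.66,-78), heading=210, 6 segment(s) drawn

Start position: (-2, -9)
Final position: (-10.66, -78)
Distance = 69.541; >= 1e-6 -> NOT closed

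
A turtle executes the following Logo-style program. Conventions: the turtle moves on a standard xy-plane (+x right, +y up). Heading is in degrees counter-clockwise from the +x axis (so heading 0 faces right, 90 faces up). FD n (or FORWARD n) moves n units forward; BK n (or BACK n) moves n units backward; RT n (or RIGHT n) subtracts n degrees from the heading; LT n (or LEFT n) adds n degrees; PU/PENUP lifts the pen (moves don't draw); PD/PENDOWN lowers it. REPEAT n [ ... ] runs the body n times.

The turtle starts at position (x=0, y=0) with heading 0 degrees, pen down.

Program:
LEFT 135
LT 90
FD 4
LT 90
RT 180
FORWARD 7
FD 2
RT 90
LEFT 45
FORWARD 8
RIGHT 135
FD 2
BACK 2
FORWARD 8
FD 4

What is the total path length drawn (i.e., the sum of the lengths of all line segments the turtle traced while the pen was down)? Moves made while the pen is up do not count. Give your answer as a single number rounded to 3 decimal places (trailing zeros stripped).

Executing turtle program step by step:
Start: pos=(0,0), heading=0, pen down
LT 135: heading 0 -> 135
LT 90: heading 135 -> 225
FD 4: (0,0) -> (-2.828,-2.828) [heading=225, draw]
LT 90: heading 225 -> 315
RT 180: heading 315 -> 135
FD 7: (-2.828,-2.828) -> (-7.778,2.121) [heading=135, draw]
FD 2: (-7.778,2.121) -> (-9.192,3.536) [heading=135, draw]
RT 90: heading 135 -> 45
LT 45: heading 45 -> 90
FD 8: (-9.192,3.536) -> (-9.192,11.536) [heading=90, draw]
RT 135: heading 90 -> 315
FD 2: (-9.192,11.536) -> (-7.778,10.121) [heading=315, draw]
BK 2: (-7.778,10.121) -> (-9.192,11.536) [heading=315, draw]
FD 8: (-9.192,11.536) -> (-3.536,5.879) [heading=315, draw]
FD 4: (-3.536,5.879) -> (-0.707,3.05) [heading=315, draw]
Final: pos=(-0.707,3.05), heading=315, 8 segment(s) drawn

Segment lengths:
  seg 1: (0,0) -> (-2.828,-2.828), length = 4
  seg 2: (-2.828,-2.828) -> (-7.778,2.121), length = 7
  seg 3: (-7.778,2.121) -> (-9.192,3.536), length = 2
  seg 4: (-9.192,3.536) -> (-9.192,11.536), length = 8
  seg 5: (-9.192,11.536) -> (-7.778,10.121), length = 2
  seg 6: (-7.778,10.121) -> (-9.192,11.536), length = 2
  seg 7: (-9.192,11.536) -> (-3.536,5.879), length = 8
  seg 8: (-3.536,5.879) -> (-0.707,3.05), length = 4
Total = 37

Answer: 37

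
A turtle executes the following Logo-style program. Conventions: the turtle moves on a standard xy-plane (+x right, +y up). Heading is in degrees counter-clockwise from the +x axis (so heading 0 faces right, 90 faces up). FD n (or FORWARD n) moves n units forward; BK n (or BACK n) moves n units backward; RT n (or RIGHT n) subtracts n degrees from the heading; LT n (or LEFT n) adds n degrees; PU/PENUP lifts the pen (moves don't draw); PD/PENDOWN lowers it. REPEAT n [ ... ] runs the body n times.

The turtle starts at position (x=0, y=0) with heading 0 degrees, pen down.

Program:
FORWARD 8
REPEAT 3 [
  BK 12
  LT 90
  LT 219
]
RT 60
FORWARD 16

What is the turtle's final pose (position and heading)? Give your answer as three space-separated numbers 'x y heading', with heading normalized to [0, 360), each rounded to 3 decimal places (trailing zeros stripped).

Answer: -22.476 29.778 147

Derivation:
Executing turtle program step by step:
Start: pos=(0,0), heading=0, pen down
FD 8: (0,0) -> (8,0) [heading=0, draw]
REPEAT 3 [
  -- iteration 1/3 --
  BK 12: (8,0) -> (-4,0) [heading=0, draw]
  LT 90: heading 0 -> 90
  LT 219: heading 90 -> 309
  -- iteration 2/3 --
  BK 12: (-4,0) -> (-11.552,9.326) [heading=309, draw]
  LT 90: heading 309 -> 39
  LT 219: heading 39 -> 258
  -- iteration 3/3 --
  BK 12: (-11.552,9.326) -> (-9.057,21.064) [heading=258, draw]
  LT 90: heading 258 -> 348
  LT 219: heading 348 -> 207
]
RT 60: heading 207 -> 147
FD 16: (-9.057,21.064) -> (-22.476,29.778) [heading=147, draw]
Final: pos=(-22.476,29.778), heading=147, 5 segment(s) drawn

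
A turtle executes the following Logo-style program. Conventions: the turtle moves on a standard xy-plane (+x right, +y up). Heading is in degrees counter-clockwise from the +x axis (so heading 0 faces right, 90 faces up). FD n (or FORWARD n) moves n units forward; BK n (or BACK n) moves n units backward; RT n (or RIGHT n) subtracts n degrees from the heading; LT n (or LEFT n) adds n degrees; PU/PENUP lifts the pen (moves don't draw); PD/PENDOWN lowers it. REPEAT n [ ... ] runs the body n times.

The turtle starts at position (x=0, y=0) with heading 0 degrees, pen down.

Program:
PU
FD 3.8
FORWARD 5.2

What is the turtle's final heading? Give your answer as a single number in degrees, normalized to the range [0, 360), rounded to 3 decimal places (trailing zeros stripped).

Answer: 0

Derivation:
Executing turtle program step by step:
Start: pos=(0,0), heading=0, pen down
PU: pen up
FD 3.8: (0,0) -> (3.8,0) [heading=0, move]
FD 5.2: (3.8,0) -> (9,0) [heading=0, move]
Final: pos=(9,0), heading=0, 0 segment(s) drawn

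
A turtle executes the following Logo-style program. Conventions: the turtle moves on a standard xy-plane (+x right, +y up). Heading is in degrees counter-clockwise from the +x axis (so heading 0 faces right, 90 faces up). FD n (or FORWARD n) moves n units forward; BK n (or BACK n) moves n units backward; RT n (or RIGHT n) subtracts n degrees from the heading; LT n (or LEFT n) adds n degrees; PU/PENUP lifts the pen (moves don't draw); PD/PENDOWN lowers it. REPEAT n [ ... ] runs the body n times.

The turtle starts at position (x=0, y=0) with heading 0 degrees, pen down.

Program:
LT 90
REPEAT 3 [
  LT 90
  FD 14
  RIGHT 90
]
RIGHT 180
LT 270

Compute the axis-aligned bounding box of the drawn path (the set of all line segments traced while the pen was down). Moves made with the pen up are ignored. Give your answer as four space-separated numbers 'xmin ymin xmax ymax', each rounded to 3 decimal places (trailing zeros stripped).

Answer: -42 0 0 0

Derivation:
Executing turtle program step by step:
Start: pos=(0,0), heading=0, pen down
LT 90: heading 0 -> 90
REPEAT 3 [
  -- iteration 1/3 --
  LT 90: heading 90 -> 180
  FD 14: (0,0) -> (-14,0) [heading=180, draw]
  RT 90: heading 180 -> 90
  -- iteration 2/3 --
  LT 90: heading 90 -> 180
  FD 14: (-14,0) -> (-28,0) [heading=180, draw]
  RT 90: heading 180 -> 90
  -- iteration 3/3 --
  LT 90: heading 90 -> 180
  FD 14: (-28,0) -> (-42,0) [heading=180, draw]
  RT 90: heading 180 -> 90
]
RT 180: heading 90 -> 270
LT 270: heading 270 -> 180
Final: pos=(-42,0), heading=180, 3 segment(s) drawn

Segment endpoints: x in {-42, -28, -14, 0}, y in {0, 0, 0, 0}
xmin=-42, ymin=0, xmax=0, ymax=0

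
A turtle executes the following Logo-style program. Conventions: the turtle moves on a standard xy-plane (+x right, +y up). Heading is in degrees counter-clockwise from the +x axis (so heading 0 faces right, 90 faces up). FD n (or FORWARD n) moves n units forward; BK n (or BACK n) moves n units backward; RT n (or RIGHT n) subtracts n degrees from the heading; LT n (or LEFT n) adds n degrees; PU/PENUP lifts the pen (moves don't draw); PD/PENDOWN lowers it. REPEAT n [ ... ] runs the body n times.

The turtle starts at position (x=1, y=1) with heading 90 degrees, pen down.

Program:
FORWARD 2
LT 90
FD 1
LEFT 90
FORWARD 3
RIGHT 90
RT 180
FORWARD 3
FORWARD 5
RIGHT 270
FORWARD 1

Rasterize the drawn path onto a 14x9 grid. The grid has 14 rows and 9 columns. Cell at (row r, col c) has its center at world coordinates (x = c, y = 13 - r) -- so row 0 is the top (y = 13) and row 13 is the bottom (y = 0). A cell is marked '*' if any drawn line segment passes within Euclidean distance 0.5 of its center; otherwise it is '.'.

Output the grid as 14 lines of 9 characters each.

Segment 0: (1,1) -> (1,3)
Segment 1: (1,3) -> (0,3)
Segment 2: (0,3) -> (-0,0)
Segment 3: (-0,0) -> (3,0)
Segment 4: (3,0) -> (8,0)
Segment 5: (8,0) -> (8,1)

Answer: .........
.........
.........
.........
.........
.........
.........
.........
.........
.........
**.......
**.......
**......*
*********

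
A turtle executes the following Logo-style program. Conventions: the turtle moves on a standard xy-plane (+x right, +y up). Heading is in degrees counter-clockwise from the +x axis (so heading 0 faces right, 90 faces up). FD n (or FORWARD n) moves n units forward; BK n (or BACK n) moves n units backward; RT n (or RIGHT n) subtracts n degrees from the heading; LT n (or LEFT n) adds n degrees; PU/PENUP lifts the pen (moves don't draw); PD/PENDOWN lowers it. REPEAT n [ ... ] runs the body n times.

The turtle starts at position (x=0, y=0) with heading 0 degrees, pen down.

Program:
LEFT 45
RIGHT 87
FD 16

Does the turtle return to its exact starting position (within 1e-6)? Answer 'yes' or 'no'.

Executing turtle program step by step:
Start: pos=(0,0), heading=0, pen down
LT 45: heading 0 -> 45
RT 87: heading 45 -> 318
FD 16: (0,0) -> (11.89,-10.706) [heading=318, draw]
Final: pos=(11.89,-10.706), heading=318, 1 segment(s) drawn

Start position: (0, 0)
Final position: (11.89, -10.706)
Distance = 16; >= 1e-6 -> NOT closed

Answer: no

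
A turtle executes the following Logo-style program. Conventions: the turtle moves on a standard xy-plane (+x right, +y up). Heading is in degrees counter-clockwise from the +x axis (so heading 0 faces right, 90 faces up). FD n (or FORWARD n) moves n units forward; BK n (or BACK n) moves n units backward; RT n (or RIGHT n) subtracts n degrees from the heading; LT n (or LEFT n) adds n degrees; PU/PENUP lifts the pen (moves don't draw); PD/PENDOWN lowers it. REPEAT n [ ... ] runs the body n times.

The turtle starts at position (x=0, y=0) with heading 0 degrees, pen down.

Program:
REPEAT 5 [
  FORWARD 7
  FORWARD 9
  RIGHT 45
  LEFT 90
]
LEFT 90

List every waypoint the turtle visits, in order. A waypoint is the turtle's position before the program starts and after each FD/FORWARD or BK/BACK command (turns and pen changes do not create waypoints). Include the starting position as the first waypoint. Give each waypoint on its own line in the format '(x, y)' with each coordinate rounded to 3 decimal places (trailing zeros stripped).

Executing turtle program step by step:
Start: pos=(0,0), heading=0, pen down
REPEAT 5 [
  -- iteration 1/5 --
  FD 7: (0,0) -> (7,0) [heading=0, draw]
  FD 9: (7,0) -> (16,0) [heading=0, draw]
  RT 45: heading 0 -> 315
  LT 90: heading 315 -> 45
  -- iteration 2/5 --
  FD 7: (16,0) -> (20.95,4.95) [heading=45, draw]
  FD 9: (20.95,4.95) -> (27.314,11.314) [heading=45, draw]
  RT 45: heading 45 -> 0
  LT 90: heading 0 -> 90
  -- iteration 3/5 --
  FD 7: (27.314,11.314) -> (27.314,18.314) [heading=90, draw]
  FD 9: (27.314,18.314) -> (27.314,27.314) [heading=90, draw]
  RT 45: heading 90 -> 45
  LT 90: heading 45 -> 135
  -- iteration 4/5 --
  FD 7: (27.314,27.314) -> (22.364,32.263) [heading=135, draw]
  FD 9: (22.364,32.263) -> (16,38.627) [heading=135, draw]
  RT 45: heading 135 -> 90
  LT 90: heading 90 -> 180
  -- iteration 5/5 --
  FD 7: (16,38.627) -> (9,38.627) [heading=180, draw]
  FD 9: (9,38.627) -> (0,38.627) [heading=180, draw]
  RT 45: heading 180 -> 135
  LT 90: heading 135 -> 225
]
LT 90: heading 225 -> 315
Final: pos=(0,38.627), heading=315, 10 segment(s) drawn
Waypoints (11 total):
(0, 0)
(7, 0)
(16, 0)
(20.95, 4.95)
(27.314, 11.314)
(27.314, 18.314)
(27.314, 27.314)
(22.364, 32.263)
(16, 38.627)
(9, 38.627)
(0, 38.627)

Answer: (0, 0)
(7, 0)
(16, 0)
(20.95, 4.95)
(27.314, 11.314)
(27.314, 18.314)
(27.314, 27.314)
(22.364, 32.263)
(16, 38.627)
(9, 38.627)
(0, 38.627)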